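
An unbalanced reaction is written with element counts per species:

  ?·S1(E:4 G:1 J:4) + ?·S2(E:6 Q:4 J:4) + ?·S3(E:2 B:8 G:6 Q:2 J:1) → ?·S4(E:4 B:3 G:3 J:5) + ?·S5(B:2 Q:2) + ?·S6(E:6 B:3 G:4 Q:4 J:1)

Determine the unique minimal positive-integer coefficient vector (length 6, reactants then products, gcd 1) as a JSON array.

Coefficients: [3, 3, 4, 5, 4, 3]

E: 3·4+3·6+4·2 = 38 | 5·4+4·0+3·6 = 38
B: 3·0+3·0+4·8 = 32 | 5·3+4·2+3·3 = 32
G: 3·1+3·0+4·6 = 27 | 5·3+4·0+3·4 = 27
Q: 3·0+3·4+4·2 = 20 | 5·0+4·2+3·4 = 20
J: 3·4+3·4+4·1 = 28 | 5·5+4·0+3·1 = 28
gcd(3,3,4,5,4,3) = 1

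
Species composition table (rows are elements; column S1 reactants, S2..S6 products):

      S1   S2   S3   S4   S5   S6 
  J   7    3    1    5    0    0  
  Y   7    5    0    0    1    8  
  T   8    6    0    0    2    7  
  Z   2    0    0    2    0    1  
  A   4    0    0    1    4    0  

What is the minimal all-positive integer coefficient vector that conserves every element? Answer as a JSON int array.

Coefficients: [5, 3, 6, 4, 4, 2]

J: 5·7 = 35 | 3·3+6·1+4·5+4·0+2·0 = 35
Y: 5·7 = 35 | 3·5+6·0+4·0+4·1+2·8 = 35
T: 5·8 = 40 | 3·6+6·0+4·0+4·2+2·7 = 40
Z: 5·2 = 10 | 3·0+6·0+4·2+4·0+2·1 = 10
A: 5·4 = 20 | 3·0+6·0+4·1+4·4+2·0 = 20
gcd(5,3,6,4,4,2) = 1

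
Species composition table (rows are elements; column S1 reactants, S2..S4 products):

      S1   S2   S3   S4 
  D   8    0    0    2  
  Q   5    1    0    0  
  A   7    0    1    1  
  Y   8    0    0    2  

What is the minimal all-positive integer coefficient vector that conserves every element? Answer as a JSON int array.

D: 1·8 = 8 | 5·0+3·0+4·2 = 8
Q: 1·5 = 5 | 5·1+3·0+4·0 = 5
A: 1·7 = 7 | 5·0+3·1+4·1 = 7
Y: 1·8 = 8 | 5·0+3·0+4·2 = 8
gcd(1,5,3,4) = 1

Coefficients: [1, 5, 3, 4]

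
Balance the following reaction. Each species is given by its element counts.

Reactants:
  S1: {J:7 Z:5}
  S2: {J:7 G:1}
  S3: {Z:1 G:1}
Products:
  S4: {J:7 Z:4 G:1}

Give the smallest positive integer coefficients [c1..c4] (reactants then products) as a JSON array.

J: 2·7+1·7+2·0 = 21 | 3·7 = 21
Z: 2·5+1·0+2·1 = 12 | 3·4 = 12
G: 2·0+1·1+2·1 = 3 | 3·1 = 3
gcd(2,1,2,3) = 1

Coefficients: [2, 1, 2, 3]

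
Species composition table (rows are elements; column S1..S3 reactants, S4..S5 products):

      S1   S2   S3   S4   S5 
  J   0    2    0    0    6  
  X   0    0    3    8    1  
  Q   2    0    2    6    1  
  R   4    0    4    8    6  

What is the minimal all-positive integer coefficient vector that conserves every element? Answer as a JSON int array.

Coefficients: [1, 6, 6, 2, 2]

J: 1·0+6·2+6·0 = 12 | 2·0+2·6 = 12
X: 1·0+6·0+6·3 = 18 | 2·8+2·1 = 18
Q: 1·2+6·0+6·2 = 14 | 2·6+2·1 = 14
R: 1·4+6·0+6·4 = 28 | 2·8+2·6 = 28
gcd(1,6,6,2,2) = 1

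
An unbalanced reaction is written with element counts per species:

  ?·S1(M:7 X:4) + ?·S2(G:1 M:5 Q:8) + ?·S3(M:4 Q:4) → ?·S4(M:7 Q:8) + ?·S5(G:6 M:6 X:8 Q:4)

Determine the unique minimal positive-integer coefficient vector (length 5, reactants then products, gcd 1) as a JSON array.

G: 2·0+6·1+1·0 = 6 | 6·0+1·6 = 6
M: 2·7+6·5+1·4 = 48 | 6·7+1·6 = 48
X: 2·4+6·0+1·0 = 8 | 6·0+1·8 = 8
Q: 2·0+6·8+1·4 = 52 | 6·8+1·4 = 52
gcd(2,6,1,6,1) = 1

Coefficients: [2, 6, 1, 6, 1]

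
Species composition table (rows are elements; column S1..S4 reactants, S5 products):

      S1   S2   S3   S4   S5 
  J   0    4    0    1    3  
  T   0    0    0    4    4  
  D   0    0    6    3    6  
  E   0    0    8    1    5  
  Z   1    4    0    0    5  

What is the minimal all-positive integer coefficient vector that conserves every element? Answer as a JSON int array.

Coefficients: [6, 1, 1, 2, 2]

J: 6·0+1·4+1·0+2·1 = 6 | 2·3 = 6
T: 6·0+1·0+1·0+2·4 = 8 | 2·4 = 8
D: 6·0+1·0+1·6+2·3 = 12 | 2·6 = 12
E: 6·0+1·0+1·8+2·1 = 10 | 2·5 = 10
Z: 6·1+1·4+1·0+2·0 = 10 | 2·5 = 10
gcd(6,1,1,2,2) = 1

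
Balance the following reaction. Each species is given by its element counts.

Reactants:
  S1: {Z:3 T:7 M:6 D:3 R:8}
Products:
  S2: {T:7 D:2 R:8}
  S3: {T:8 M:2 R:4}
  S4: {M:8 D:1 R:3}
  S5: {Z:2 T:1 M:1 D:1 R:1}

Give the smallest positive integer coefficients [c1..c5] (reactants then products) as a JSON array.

Coefficients: [4, 2, 1, 2, 6]

Z: 4·3 = 12 | 2·0+1·0+2·0+6·2 = 12
T: 4·7 = 28 | 2·7+1·8+2·0+6·1 = 28
M: 4·6 = 24 | 2·0+1·2+2·8+6·1 = 24
D: 4·3 = 12 | 2·2+1·0+2·1+6·1 = 12
R: 4·8 = 32 | 2·8+1·4+2·3+6·1 = 32
gcd(4,2,1,2,6) = 1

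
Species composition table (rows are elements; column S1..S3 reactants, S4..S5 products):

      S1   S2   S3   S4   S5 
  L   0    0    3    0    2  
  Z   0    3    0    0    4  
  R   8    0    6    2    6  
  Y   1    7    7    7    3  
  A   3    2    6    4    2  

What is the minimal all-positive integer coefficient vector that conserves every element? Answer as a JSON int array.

L: 2·0+4·0+2·3 = 6 | 5·0+3·2 = 6
Z: 2·0+4·3+2·0 = 12 | 5·0+3·4 = 12
R: 2·8+4·0+2·6 = 28 | 5·2+3·6 = 28
Y: 2·1+4·7+2·7 = 44 | 5·7+3·3 = 44
A: 2·3+4·2+2·6 = 26 | 5·4+3·2 = 26
gcd(2,4,2,5,3) = 1

Coefficients: [2, 4, 2, 5, 3]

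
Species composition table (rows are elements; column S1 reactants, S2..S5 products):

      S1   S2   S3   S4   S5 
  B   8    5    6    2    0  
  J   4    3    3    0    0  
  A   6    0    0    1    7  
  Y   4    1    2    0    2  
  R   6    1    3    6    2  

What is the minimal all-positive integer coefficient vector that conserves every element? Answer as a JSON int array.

B: 6·8 = 48 | 2·5+6·6+1·2+5·0 = 48
J: 6·4 = 24 | 2·3+6·3+1·0+5·0 = 24
A: 6·6 = 36 | 2·0+6·0+1·1+5·7 = 36
Y: 6·4 = 24 | 2·1+6·2+1·0+5·2 = 24
R: 6·6 = 36 | 2·1+6·3+1·6+5·2 = 36
gcd(6,2,6,1,5) = 1

Coefficients: [6, 2, 6, 1, 5]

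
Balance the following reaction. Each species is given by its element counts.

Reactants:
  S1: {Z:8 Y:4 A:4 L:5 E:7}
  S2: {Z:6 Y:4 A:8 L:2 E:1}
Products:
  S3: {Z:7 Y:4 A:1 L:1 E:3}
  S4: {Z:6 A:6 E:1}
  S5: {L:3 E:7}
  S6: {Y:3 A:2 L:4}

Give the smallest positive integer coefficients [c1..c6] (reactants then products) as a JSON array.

Z: 5·8+2·6 = 52 | 4·7+4·6+3·0+4·0 = 52
Y: 5·4+2·4 = 28 | 4·4+4·0+3·0+4·3 = 28
A: 5·4+2·8 = 36 | 4·1+4·6+3·0+4·2 = 36
L: 5·5+2·2 = 29 | 4·1+4·0+3·3+4·4 = 29
E: 5·7+2·1 = 37 | 4·3+4·1+3·7+4·0 = 37
gcd(5,2,4,4,3,4) = 1

Coefficients: [5, 2, 4, 4, 3, 4]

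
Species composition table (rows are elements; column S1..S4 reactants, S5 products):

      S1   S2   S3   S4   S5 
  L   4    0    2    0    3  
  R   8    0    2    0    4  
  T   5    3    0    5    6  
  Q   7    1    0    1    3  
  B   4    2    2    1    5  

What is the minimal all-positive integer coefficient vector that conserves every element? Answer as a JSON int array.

L: 1·4+3·0+4·2+2·0 = 12 | 4·3 = 12
R: 1·8+3·0+4·2+2·0 = 16 | 4·4 = 16
T: 1·5+3·3+4·0+2·5 = 24 | 4·6 = 24
Q: 1·7+3·1+4·0+2·1 = 12 | 4·3 = 12
B: 1·4+3·2+4·2+2·1 = 20 | 4·5 = 20
gcd(1,3,4,2,4) = 1

Coefficients: [1, 3, 4, 2, 4]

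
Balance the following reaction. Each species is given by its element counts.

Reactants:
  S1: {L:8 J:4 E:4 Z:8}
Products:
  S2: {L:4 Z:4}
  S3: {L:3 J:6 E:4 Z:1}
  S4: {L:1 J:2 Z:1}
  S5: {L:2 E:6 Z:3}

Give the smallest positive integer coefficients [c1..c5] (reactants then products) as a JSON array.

L: 4·8 = 32 | 5·4+1·3+5·1+2·2 = 32
J: 4·4 = 16 | 5·0+1·6+5·2+2·0 = 16
E: 4·4 = 16 | 5·0+1·4+5·0+2·6 = 16
Z: 4·8 = 32 | 5·4+1·1+5·1+2·3 = 32
gcd(4,5,1,5,2) = 1

Coefficients: [4, 5, 1, 5, 2]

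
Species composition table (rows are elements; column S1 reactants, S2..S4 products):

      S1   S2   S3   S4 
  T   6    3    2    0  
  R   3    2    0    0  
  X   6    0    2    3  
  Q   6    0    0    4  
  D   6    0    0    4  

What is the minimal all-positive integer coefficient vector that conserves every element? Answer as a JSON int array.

T: 4·6 = 24 | 6·3+3·2+6·0 = 24
R: 4·3 = 12 | 6·2+3·0+6·0 = 12
X: 4·6 = 24 | 6·0+3·2+6·3 = 24
Q: 4·6 = 24 | 6·0+3·0+6·4 = 24
D: 4·6 = 24 | 6·0+3·0+6·4 = 24
gcd(4,6,3,6) = 1

Coefficients: [4, 6, 3, 6]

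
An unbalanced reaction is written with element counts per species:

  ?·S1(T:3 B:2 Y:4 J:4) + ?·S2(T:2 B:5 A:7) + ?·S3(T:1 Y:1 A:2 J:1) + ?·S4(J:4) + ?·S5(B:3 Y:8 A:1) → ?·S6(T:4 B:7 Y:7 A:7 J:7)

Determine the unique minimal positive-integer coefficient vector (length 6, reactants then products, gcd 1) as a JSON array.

T: 4·3+5·2+2·1+6·0+3·0 = 24 | 6·4 = 24
B: 4·2+5·5+2·0+6·0+3·3 = 42 | 6·7 = 42
Y: 4·4+5·0+2·1+6·0+3·8 = 42 | 6·7 = 42
A: 4·0+5·7+2·2+6·0+3·1 = 42 | 6·7 = 42
J: 4·4+5·0+2·1+6·4+3·0 = 42 | 6·7 = 42
gcd(4,5,2,6,3,6) = 1

Coefficients: [4, 5, 2, 6, 3, 6]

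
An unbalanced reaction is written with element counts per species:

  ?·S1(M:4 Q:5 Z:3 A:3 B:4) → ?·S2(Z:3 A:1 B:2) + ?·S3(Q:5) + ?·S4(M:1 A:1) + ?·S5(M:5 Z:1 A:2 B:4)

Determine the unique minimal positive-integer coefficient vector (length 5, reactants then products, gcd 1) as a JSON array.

M: 5·4 = 20 | 4·0+5·0+5·1+3·5 = 20
Q: 5·5 = 25 | 4·0+5·5+5·0+3·0 = 25
Z: 5·3 = 15 | 4·3+5·0+5·0+3·1 = 15
A: 5·3 = 15 | 4·1+5·0+5·1+3·2 = 15
B: 5·4 = 20 | 4·2+5·0+5·0+3·4 = 20
gcd(5,4,5,5,3) = 1

Coefficients: [5, 4, 5, 5, 3]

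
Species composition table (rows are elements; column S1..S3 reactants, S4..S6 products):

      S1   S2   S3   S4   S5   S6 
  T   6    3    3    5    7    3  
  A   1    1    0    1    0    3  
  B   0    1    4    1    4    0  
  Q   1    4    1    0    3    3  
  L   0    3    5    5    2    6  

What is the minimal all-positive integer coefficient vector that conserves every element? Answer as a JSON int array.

Coefficients: [6, 3, 6, 3, 6, 2]

T: 6·6+3·3+6·3 = 63 | 3·5+6·7+2·3 = 63
A: 6·1+3·1+6·0 = 9 | 3·1+6·0+2·3 = 9
B: 6·0+3·1+6·4 = 27 | 3·1+6·4+2·0 = 27
Q: 6·1+3·4+6·1 = 24 | 3·0+6·3+2·3 = 24
L: 6·0+3·3+6·5 = 39 | 3·5+6·2+2·6 = 39
gcd(6,3,6,3,6,2) = 1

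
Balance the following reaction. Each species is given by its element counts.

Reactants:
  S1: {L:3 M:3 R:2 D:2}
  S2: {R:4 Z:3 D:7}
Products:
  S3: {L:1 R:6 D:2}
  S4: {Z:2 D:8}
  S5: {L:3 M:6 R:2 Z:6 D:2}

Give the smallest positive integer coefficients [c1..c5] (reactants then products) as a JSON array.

L: 2·3+4·0 = 6 | 3·1+3·0+1·3 = 6
M: 2·3+4·0 = 6 | 3·0+3·0+1·6 = 6
R: 2·2+4·4 = 20 | 3·6+3·0+1·2 = 20
Z: 2·0+4·3 = 12 | 3·0+3·2+1·6 = 12
D: 2·2+4·7 = 32 | 3·2+3·8+1·2 = 32
gcd(2,4,3,3,1) = 1

Coefficients: [2, 4, 3, 3, 1]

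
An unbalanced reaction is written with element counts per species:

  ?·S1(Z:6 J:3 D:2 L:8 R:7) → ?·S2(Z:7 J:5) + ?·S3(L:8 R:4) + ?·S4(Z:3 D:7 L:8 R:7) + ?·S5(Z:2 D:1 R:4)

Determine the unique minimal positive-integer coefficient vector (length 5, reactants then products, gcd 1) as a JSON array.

Z: 5·6 = 30 | 3·7+4·0+1·3+3·2 = 30
J: 5·3 = 15 | 3·5+4·0+1·0+3·0 = 15
D: 5·2 = 10 | 3·0+4·0+1·7+3·1 = 10
L: 5·8 = 40 | 3·0+4·8+1·8+3·0 = 40
R: 5·7 = 35 | 3·0+4·4+1·7+3·4 = 35
gcd(5,3,4,1,3) = 1

Coefficients: [5, 3, 4, 1, 3]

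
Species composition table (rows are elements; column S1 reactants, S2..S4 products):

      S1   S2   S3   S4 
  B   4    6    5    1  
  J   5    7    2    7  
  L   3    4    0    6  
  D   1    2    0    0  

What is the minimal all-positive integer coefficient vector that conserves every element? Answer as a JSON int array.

Coefficients: [6, 3, 1, 1]

B: 6·4 = 24 | 3·6+1·5+1·1 = 24
J: 6·5 = 30 | 3·7+1·2+1·7 = 30
L: 6·3 = 18 | 3·4+1·0+1·6 = 18
D: 6·1 = 6 | 3·2+1·0+1·0 = 6
gcd(6,3,1,1) = 1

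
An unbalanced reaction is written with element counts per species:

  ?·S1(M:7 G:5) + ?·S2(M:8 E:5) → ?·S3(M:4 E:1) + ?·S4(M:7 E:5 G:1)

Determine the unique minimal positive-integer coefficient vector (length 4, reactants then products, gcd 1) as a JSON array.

Coefficients: [1, 6, 5, 5]

M: 1·7+6·8 = 55 | 5·4+5·7 = 55
E: 1·0+6·5 = 30 | 5·1+5·5 = 30
G: 1·5+6·0 = 5 | 5·0+5·1 = 5
gcd(1,6,5,5) = 1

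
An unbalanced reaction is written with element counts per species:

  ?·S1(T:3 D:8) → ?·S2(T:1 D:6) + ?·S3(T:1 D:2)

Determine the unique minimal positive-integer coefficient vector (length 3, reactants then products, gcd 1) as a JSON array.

T: 2·3 = 6 | 1·1+5·1 = 6
D: 2·8 = 16 | 1·6+5·2 = 16
gcd(2,1,5) = 1

Coefficients: [2, 1, 5]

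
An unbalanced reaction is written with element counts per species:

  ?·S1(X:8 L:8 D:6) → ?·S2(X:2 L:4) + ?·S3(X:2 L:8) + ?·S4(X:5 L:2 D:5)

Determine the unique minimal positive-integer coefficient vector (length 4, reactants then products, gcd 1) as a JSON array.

Coefficients: [5, 3, 2, 6]

X: 5·8 = 40 | 3·2+2·2+6·5 = 40
L: 5·8 = 40 | 3·4+2·8+6·2 = 40
D: 5·6 = 30 | 3·0+2·0+6·5 = 30
gcd(5,3,2,6) = 1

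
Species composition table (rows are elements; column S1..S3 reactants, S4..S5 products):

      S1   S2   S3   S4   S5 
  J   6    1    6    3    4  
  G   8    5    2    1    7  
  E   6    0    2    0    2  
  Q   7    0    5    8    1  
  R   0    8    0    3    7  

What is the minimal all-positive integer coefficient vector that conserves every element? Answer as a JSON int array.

Coefficients: [1, 6, 3, 2, 6]

J: 1·6+6·1+3·6 = 30 | 2·3+6·4 = 30
G: 1·8+6·5+3·2 = 44 | 2·1+6·7 = 44
E: 1·6+6·0+3·2 = 12 | 2·0+6·2 = 12
Q: 1·7+6·0+3·5 = 22 | 2·8+6·1 = 22
R: 1·0+6·8+3·0 = 48 | 2·3+6·7 = 48
gcd(1,6,3,2,6) = 1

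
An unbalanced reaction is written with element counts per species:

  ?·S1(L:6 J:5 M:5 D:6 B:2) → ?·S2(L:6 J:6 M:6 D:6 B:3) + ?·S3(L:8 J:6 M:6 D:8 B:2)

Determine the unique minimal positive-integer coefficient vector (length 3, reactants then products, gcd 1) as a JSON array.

L: 6·6 = 36 | 2·6+3·8 = 36
J: 6·5 = 30 | 2·6+3·6 = 30
M: 6·5 = 30 | 2·6+3·6 = 30
D: 6·6 = 36 | 2·6+3·8 = 36
B: 6·2 = 12 | 2·3+3·2 = 12
gcd(6,2,3) = 1

Coefficients: [6, 2, 3]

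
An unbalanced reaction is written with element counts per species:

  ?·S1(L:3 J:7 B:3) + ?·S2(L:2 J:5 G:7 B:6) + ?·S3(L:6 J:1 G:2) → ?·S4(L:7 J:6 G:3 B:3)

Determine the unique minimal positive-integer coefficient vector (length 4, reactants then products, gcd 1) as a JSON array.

L: 3·3+1·2+4·6 = 35 | 5·7 = 35
J: 3·7+1·5+4·1 = 30 | 5·6 = 30
G: 3·0+1·7+4·2 = 15 | 5·3 = 15
B: 3·3+1·6+4·0 = 15 | 5·3 = 15
gcd(3,1,4,5) = 1

Coefficients: [3, 1, 4, 5]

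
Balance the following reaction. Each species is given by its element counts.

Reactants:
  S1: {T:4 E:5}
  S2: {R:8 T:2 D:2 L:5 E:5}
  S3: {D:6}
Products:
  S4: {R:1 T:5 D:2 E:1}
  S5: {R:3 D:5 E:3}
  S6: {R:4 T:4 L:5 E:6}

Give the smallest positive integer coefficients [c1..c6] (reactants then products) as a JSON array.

R: 5·0+5·8+4·0 = 40 | 2·1+6·3+5·4 = 40
T: 5·4+5·2+4·0 = 30 | 2·5+6·0+5·4 = 30
D: 5·0+5·2+4·6 = 34 | 2·2+6·5+5·0 = 34
L: 5·0+5·5+4·0 = 25 | 2·0+6·0+5·5 = 25
E: 5·5+5·5+4·0 = 50 | 2·1+6·3+5·6 = 50
gcd(5,5,4,2,6,5) = 1

Coefficients: [5, 5, 4, 2, 6, 5]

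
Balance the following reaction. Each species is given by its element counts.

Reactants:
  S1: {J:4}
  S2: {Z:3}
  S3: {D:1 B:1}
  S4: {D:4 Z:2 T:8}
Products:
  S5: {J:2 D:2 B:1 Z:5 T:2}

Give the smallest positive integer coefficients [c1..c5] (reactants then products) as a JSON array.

J: 2·4+6·0+4·0+1·0 = 8 | 4·2 = 8
D: 2·0+6·0+4·1+1·4 = 8 | 4·2 = 8
B: 2·0+6·0+4·1+1·0 = 4 | 4·1 = 4
Z: 2·0+6·3+4·0+1·2 = 20 | 4·5 = 20
T: 2·0+6·0+4·0+1·8 = 8 | 4·2 = 8
gcd(2,6,4,1,4) = 1

Coefficients: [2, 6, 4, 1, 4]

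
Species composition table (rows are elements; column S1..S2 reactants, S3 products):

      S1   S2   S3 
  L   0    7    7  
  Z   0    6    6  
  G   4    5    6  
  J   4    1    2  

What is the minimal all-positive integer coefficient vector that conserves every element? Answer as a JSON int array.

L: 1·0+4·7 = 28 | 4·7 = 28
Z: 1·0+4·6 = 24 | 4·6 = 24
G: 1·4+4·5 = 24 | 4·6 = 24
J: 1·4+4·1 = 8 | 4·2 = 8
gcd(1,4,4) = 1

Coefficients: [1, 4, 4]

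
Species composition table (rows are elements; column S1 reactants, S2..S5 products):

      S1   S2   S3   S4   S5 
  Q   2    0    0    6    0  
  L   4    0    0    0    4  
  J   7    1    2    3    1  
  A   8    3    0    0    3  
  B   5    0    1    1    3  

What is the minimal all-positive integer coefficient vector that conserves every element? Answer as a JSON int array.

Coefficients: [3, 5, 5, 1, 3]

Q: 3·2 = 6 | 5·0+5·0+1·6+3·0 = 6
L: 3·4 = 12 | 5·0+5·0+1·0+3·4 = 12
J: 3·7 = 21 | 5·1+5·2+1·3+3·1 = 21
A: 3·8 = 24 | 5·3+5·0+1·0+3·3 = 24
B: 3·5 = 15 | 5·0+5·1+1·1+3·3 = 15
gcd(3,5,5,1,3) = 1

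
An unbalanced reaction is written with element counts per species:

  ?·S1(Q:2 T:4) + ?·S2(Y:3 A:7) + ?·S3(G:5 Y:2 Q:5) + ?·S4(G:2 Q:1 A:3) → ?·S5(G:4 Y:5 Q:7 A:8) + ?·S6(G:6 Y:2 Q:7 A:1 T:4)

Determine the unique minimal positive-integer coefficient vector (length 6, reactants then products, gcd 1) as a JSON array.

G: 5·0+1·0+6·5+2·2 = 34 | 1·4+5·6 = 34
Y: 5·0+1·3+6·2+2·0 = 15 | 1·5+5·2 = 15
Q: 5·2+1·0+6·5+2·1 = 42 | 1·7+5·7 = 42
A: 5·0+1·7+6·0+2·3 = 13 | 1·8+5·1 = 13
T: 5·4+1·0+6·0+2·0 = 20 | 1·0+5·4 = 20
gcd(5,1,6,2,1,5) = 1

Coefficients: [5, 1, 6, 2, 1, 5]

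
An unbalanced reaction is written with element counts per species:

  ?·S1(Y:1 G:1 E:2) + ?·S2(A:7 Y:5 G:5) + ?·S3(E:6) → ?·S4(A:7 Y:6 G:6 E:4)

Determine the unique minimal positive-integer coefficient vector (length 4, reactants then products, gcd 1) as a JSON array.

A: 3·0+3·7+1·0 = 21 | 3·7 = 21
Y: 3·1+3·5+1·0 = 18 | 3·6 = 18
G: 3·1+3·5+1·0 = 18 | 3·6 = 18
E: 3·2+3·0+1·6 = 12 | 3·4 = 12
gcd(3,3,1,3) = 1

Coefficients: [3, 3, 1, 3]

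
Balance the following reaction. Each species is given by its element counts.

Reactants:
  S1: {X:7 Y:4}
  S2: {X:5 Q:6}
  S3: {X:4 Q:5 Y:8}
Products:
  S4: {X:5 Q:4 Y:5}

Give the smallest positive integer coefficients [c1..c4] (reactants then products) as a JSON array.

Coefficients: [1, 1, 2, 4]

X: 1·7+1·5+2·4 = 20 | 4·5 = 20
Q: 1·0+1·6+2·5 = 16 | 4·4 = 16
Y: 1·4+1·0+2·8 = 20 | 4·5 = 20
gcd(1,1,2,4) = 1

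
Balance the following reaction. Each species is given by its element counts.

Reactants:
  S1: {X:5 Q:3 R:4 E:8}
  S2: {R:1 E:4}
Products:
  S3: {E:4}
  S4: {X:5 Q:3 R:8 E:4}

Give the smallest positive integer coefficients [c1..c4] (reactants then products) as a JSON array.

X: 1·5+4·0 = 5 | 5·0+1·5 = 5
Q: 1·3+4·0 = 3 | 5·0+1·3 = 3
R: 1·4+4·1 = 8 | 5·0+1·8 = 8
E: 1·8+4·4 = 24 | 5·4+1·4 = 24
gcd(1,4,5,1) = 1

Coefficients: [1, 4, 5, 1]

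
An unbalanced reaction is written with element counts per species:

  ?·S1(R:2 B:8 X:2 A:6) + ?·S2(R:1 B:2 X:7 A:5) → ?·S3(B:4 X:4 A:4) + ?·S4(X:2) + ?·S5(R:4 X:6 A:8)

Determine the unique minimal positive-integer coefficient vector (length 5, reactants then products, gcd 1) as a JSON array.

Coefficients: [1, 6, 5, 6, 2]

R: 1·2+6·1 = 8 | 5·0+6·0+2·4 = 8
B: 1·8+6·2 = 20 | 5·4+6·0+2·0 = 20
X: 1·2+6·7 = 44 | 5·4+6·2+2·6 = 44
A: 1·6+6·5 = 36 | 5·4+6·0+2·8 = 36
gcd(1,6,5,6,2) = 1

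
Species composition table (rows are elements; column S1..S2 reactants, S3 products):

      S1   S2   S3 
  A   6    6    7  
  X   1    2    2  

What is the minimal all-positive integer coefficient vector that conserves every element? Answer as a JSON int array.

Coefficients: [2, 5, 6]

A: 2·6+5·6 = 42 | 6·7 = 42
X: 2·1+5·2 = 12 | 6·2 = 12
gcd(2,5,6) = 1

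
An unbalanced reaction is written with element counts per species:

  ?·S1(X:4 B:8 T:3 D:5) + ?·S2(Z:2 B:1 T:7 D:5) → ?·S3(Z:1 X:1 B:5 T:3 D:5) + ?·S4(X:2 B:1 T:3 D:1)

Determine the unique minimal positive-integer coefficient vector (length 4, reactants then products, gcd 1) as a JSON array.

Coefficients: [4, 3, 6, 5]

Z: 4·0+3·2 = 6 | 6·1+5·0 = 6
X: 4·4+3·0 = 16 | 6·1+5·2 = 16
B: 4·8+3·1 = 35 | 6·5+5·1 = 35
T: 4·3+3·7 = 33 | 6·3+5·3 = 33
D: 4·5+3·5 = 35 | 6·5+5·1 = 35
gcd(4,3,6,5) = 1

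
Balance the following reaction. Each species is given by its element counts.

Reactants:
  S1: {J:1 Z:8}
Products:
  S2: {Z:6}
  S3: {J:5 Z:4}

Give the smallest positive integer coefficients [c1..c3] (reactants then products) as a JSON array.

J: 5·1 = 5 | 6·0+1·5 = 5
Z: 5·8 = 40 | 6·6+1·4 = 40
gcd(5,6,1) = 1

Coefficients: [5, 6, 1]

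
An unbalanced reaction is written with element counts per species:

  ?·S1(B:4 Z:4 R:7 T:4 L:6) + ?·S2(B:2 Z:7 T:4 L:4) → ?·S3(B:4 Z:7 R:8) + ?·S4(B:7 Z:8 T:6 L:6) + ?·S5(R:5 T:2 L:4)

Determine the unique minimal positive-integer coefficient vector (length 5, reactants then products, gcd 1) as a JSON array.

Coefficients: [4, 1, 1, 2, 4]

B: 4·4+1·2 = 18 | 1·4+2·7+4·0 = 18
Z: 4·4+1·7 = 23 | 1·7+2·8+4·0 = 23
R: 4·7+1·0 = 28 | 1·8+2·0+4·5 = 28
T: 4·4+1·4 = 20 | 1·0+2·6+4·2 = 20
L: 4·6+1·4 = 28 | 1·0+2·6+4·4 = 28
gcd(4,1,1,2,4) = 1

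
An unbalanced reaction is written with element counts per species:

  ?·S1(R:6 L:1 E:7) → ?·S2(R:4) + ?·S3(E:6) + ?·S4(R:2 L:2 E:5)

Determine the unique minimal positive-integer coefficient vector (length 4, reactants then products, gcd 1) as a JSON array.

Coefficients: [4, 5, 3, 2]

R: 4·6 = 24 | 5·4+3·0+2·2 = 24
L: 4·1 = 4 | 5·0+3·0+2·2 = 4
E: 4·7 = 28 | 5·0+3·6+2·5 = 28
gcd(4,5,3,2) = 1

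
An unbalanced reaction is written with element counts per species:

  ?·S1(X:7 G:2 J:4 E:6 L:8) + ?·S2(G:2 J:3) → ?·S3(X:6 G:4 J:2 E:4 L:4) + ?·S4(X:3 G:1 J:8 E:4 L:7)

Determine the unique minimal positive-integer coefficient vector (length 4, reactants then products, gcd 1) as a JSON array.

X: 6·7+6·0 = 42 | 5·6+4·3 = 42
G: 6·2+6·2 = 24 | 5·4+4·1 = 24
J: 6·4+6·3 = 42 | 5·2+4·8 = 42
E: 6·6+6·0 = 36 | 5·4+4·4 = 36
L: 6·8+6·0 = 48 | 5·4+4·7 = 48
gcd(6,6,5,4) = 1

Coefficients: [6, 6, 5, 4]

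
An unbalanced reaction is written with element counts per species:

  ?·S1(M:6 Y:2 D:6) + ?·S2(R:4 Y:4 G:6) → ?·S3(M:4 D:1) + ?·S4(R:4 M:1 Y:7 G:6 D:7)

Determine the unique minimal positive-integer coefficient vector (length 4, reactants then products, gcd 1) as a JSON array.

R: 3·0+2·4 = 8 | 4·0+2·4 = 8
M: 3·6+2·0 = 18 | 4·4+2·1 = 18
Y: 3·2+2·4 = 14 | 4·0+2·7 = 14
G: 3·0+2·6 = 12 | 4·0+2·6 = 12
D: 3·6+2·0 = 18 | 4·1+2·7 = 18
gcd(3,2,4,2) = 1

Coefficients: [3, 2, 4, 2]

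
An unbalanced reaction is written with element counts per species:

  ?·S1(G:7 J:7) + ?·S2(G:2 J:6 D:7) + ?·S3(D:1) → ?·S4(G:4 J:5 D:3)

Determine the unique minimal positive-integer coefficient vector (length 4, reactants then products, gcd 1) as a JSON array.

G: 2·7+1·2+5·0 = 16 | 4·4 = 16
J: 2·7+1·6+5·0 = 20 | 4·5 = 20
D: 2·0+1·7+5·1 = 12 | 4·3 = 12
gcd(2,1,5,4) = 1

Coefficients: [2, 1, 5, 4]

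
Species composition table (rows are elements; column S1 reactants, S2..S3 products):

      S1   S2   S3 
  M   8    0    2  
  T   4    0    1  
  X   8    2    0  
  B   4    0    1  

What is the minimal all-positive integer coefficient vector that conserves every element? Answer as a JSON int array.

M: 1·8 = 8 | 4·0+4·2 = 8
T: 1·4 = 4 | 4·0+4·1 = 4
X: 1·8 = 8 | 4·2+4·0 = 8
B: 1·4 = 4 | 4·0+4·1 = 4
gcd(1,4,4) = 1

Coefficients: [1, 4, 4]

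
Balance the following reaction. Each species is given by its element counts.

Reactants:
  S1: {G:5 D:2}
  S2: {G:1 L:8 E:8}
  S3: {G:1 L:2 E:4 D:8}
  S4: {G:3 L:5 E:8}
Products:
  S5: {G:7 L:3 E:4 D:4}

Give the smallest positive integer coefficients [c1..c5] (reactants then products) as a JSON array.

Coefficients: [6, 1, 1, 1, 5]

G: 6·5+1·1+1·1+1·3 = 35 | 5·7 = 35
L: 6·0+1·8+1·2+1·5 = 15 | 5·3 = 15
E: 6·0+1·8+1·4+1·8 = 20 | 5·4 = 20
D: 6·2+1·0+1·8+1·0 = 20 | 5·4 = 20
gcd(6,1,1,1,5) = 1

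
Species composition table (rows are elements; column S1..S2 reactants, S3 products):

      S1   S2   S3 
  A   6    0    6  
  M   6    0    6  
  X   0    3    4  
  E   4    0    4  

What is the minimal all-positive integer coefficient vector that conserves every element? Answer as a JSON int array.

Coefficients: [3, 4, 3]

A: 3·6+4·0 = 18 | 3·6 = 18
M: 3·6+4·0 = 18 | 3·6 = 18
X: 3·0+4·3 = 12 | 3·4 = 12
E: 3·4+4·0 = 12 | 3·4 = 12
gcd(3,4,3) = 1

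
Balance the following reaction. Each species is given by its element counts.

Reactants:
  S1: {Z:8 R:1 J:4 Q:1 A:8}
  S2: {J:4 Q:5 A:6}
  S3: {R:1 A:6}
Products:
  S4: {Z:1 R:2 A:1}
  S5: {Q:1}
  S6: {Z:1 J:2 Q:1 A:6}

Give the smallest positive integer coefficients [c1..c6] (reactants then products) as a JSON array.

Coefficients: [1, 2, 3, 2, 5, 6]

Z: 1·8+2·0+3·0 = 8 | 2·1+5·0+6·1 = 8
R: 1·1+2·0+3·1 = 4 | 2·2+5·0+6·0 = 4
J: 1·4+2·4+3·0 = 12 | 2·0+5·0+6·2 = 12
Q: 1·1+2·5+3·0 = 11 | 2·0+5·1+6·1 = 11
A: 1·8+2·6+3·6 = 38 | 2·1+5·0+6·6 = 38
gcd(1,2,3,2,5,6) = 1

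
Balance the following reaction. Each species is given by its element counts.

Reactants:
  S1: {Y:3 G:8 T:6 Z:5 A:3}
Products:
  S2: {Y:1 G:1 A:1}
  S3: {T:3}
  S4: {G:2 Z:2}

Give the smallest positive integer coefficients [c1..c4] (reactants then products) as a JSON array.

Y: 2·3 = 6 | 6·1+4·0+5·0 = 6
G: 2·8 = 16 | 6·1+4·0+5·2 = 16
T: 2·6 = 12 | 6·0+4·3+5·0 = 12
Z: 2·5 = 10 | 6·0+4·0+5·2 = 10
A: 2·3 = 6 | 6·1+4·0+5·0 = 6
gcd(2,6,4,5) = 1

Coefficients: [2, 6, 4, 5]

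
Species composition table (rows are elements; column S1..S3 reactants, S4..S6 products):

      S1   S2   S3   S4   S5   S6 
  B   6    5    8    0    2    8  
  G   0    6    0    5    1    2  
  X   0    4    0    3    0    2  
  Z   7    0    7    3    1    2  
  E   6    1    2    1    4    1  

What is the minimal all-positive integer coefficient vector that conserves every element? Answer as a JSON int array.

Coefficients: [3, 6, 1, 4, 4, 6]

B: 3·6+6·5+1·8 = 56 | 4·0+4·2+6·8 = 56
G: 3·0+6·6+1·0 = 36 | 4·5+4·1+6·2 = 36
X: 3·0+6·4+1·0 = 24 | 4·3+4·0+6·2 = 24
Z: 3·7+6·0+1·7 = 28 | 4·3+4·1+6·2 = 28
E: 3·6+6·1+1·2 = 26 | 4·1+4·4+6·1 = 26
gcd(3,6,1,4,4,6) = 1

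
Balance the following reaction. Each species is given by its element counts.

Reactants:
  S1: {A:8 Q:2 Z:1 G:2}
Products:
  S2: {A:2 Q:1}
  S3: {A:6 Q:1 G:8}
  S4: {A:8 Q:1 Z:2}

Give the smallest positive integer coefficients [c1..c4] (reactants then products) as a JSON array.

Coefficients: [4, 5, 1, 2]

A: 4·8 = 32 | 5·2+1·6+2·8 = 32
Q: 4·2 = 8 | 5·1+1·1+2·1 = 8
Z: 4·1 = 4 | 5·0+1·0+2·2 = 4
G: 4·2 = 8 | 5·0+1·8+2·0 = 8
gcd(4,5,1,2) = 1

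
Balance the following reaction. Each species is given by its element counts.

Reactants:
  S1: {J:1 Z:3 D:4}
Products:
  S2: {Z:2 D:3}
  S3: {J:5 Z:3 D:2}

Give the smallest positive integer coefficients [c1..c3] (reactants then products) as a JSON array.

J: 5·1 = 5 | 6·0+1·5 = 5
Z: 5·3 = 15 | 6·2+1·3 = 15
D: 5·4 = 20 | 6·3+1·2 = 20
gcd(5,6,1) = 1

Coefficients: [5, 6, 1]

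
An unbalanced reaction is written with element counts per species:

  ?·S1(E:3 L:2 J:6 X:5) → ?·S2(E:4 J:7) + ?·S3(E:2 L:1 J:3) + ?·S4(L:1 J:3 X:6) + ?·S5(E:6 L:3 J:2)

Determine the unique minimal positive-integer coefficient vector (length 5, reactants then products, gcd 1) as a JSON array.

Coefficients: [6, 1, 4, 5, 1]

E: 6·3 = 18 | 1·4+4·2+5·0+1·6 = 18
L: 6·2 = 12 | 1·0+4·1+5·1+1·3 = 12
J: 6·6 = 36 | 1·7+4·3+5·3+1·2 = 36
X: 6·5 = 30 | 1·0+4·0+5·6+1·0 = 30
gcd(6,1,4,5,1) = 1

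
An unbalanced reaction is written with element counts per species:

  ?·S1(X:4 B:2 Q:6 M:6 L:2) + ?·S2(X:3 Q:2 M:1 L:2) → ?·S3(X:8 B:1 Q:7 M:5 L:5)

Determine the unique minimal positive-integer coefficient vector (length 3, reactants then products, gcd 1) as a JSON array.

Coefficients: [1, 4, 2]

X: 1·4+4·3 = 16 | 2·8 = 16
B: 1·2+4·0 = 2 | 2·1 = 2
Q: 1·6+4·2 = 14 | 2·7 = 14
M: 1·6+4·1 = 10 | 2·5 = 10
L: 1·2+4·2 = 10 | 2·5 = 10
gcd(1,4,2) = 1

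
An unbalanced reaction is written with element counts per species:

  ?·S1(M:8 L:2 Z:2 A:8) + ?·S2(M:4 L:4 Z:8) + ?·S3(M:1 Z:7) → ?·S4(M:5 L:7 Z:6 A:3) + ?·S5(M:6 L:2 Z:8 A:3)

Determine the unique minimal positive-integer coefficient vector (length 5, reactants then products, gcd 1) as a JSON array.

Coefficients: [3, 5, 2, 2, 6]

M: 3·8+5·4+2·1 = 46 | 2·5+6·6 = 46
L: 3·2+5·4+2·0 = 26 | 2·7+6·2 = 26
Z: 3·2+5·8+2·7 = 60 | 2·6+6·8 = 60
A: 3·8+5·0+2·0 = 24 | 2·3+6·3 = 24
gcd(3,5,2,2,6) = 1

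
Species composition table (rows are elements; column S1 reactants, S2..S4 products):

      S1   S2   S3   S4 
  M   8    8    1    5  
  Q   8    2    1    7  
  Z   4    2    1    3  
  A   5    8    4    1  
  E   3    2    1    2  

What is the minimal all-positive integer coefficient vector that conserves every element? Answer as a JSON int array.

M: 3·8 = 24 | 1·8+1·1+3·5 = 24
Q: 3·8 = 24 | 1·2+1·1+3·7 = 24
Z: 3·4 = 12 | 1·2+1·1+3·3 = 12
A: 3·5 = 15 | 1·8+1·4+3·1 = 15
E: 3·3 = 9 | 1·2+1·1+3·2 = 9
gcd(3,1,1,3) = 1

Coefficients: [3, 1, 1, 3]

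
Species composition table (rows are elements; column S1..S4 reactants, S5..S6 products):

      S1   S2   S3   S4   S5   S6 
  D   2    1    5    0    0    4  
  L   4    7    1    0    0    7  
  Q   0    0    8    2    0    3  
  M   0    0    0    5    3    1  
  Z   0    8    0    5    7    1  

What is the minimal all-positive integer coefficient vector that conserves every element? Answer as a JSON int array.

D: 5·2+1·1+1·5+2·0 = 16 | 2·0+4·4 = 16
L: 5·4+1·7+1·1+2·0 = 28 | 2·0+4·7 = 28
Q: 5·0+1·0+1·8+2·2 = 12 | 2·0+4·3 = 12
M: 5·0+1·0+1·0+2·5 = 10 | 2·3+4·1 = 10
Z: 5·0+1·8+1·0+2·5 = 18 | 2·7+4·1 = 18
gcd(5,1,1,2,2,4) = 1

Coefficients: [5, 1, 1, 2, 2, 4]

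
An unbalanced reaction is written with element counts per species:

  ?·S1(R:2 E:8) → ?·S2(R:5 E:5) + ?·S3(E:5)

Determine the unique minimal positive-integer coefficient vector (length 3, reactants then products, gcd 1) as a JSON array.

R: 5·2 = 10 | 2·5+6·0 = 10
E: 5·8 = 40 | 2·5+6·5 = 40
gcd(5,2,6) = 1

Coefficients: [5, 2, 6]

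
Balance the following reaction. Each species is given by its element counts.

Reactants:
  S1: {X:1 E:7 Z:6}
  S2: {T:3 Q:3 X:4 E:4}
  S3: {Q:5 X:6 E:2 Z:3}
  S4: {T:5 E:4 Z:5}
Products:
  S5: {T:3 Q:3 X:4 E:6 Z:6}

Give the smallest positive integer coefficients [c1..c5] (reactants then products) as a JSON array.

Coefficients: [2, 1, 3, 3, 6]

T: 2·0+1·3+3·0+3·5 = 18 | 6·3 = 18
Q: 2·0+1·3+3·5+3·0 = 18 | 6·3 = 18
X: 2·1+1·4+3·6+3·0 = 24 | 6·4 = 24
E: 2·7+1·4+3·2+3·4 = 36 | 6·6 = 36
Z: 2·6+1·0+3·3+3·5 = 36 | 6·6 = 36
gcd(2,1,3,3,6) = 1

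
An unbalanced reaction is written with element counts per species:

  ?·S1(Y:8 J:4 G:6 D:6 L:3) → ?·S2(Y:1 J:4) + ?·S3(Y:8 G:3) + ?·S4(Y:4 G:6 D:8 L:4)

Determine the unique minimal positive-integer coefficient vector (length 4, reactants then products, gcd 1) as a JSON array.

Coefficients: [4, 4, 2, 3]

Y: 4·8 = 32 | 4·1+2·8+3·4 = 32
J: 4·4 = 16 | 4·4+2·0+3·0 = 16
G: 4·6 = 24 | 4·0+2·3+3·6 = 24
D: 4·6 = 24 | 4·0+2·0+3·8 = 24
L: 4·3 = 12 | 4·0+2·0+3·4 = 12
gcd(4,4,2,3) = 1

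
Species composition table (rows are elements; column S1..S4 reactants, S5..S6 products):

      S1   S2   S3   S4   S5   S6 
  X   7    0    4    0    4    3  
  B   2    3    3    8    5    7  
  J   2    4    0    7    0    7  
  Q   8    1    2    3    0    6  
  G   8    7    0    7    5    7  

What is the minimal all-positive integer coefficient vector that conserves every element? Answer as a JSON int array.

X: 1·7+3·0+5·4+3·0 = 27 | 3·4+5·3 = 27
B: 1·2+3·3+5·3+3·8 = 50 | 3·5+5·7 = 50
J: 1·2+3·4+5·0+3·7 = 35 | 3·0+5·7 = 35
Q: 1·8+3·1+5·2+3·3 = 30 | 3·0+5·6 = 30
G: 1·8+3·7+5·0+3·7 = 50 | 3·5+5·7 = 50
gcd(1,3,5,3,3,5) = 1

Coefficients: [1, 3, 5, 3, 3, 5]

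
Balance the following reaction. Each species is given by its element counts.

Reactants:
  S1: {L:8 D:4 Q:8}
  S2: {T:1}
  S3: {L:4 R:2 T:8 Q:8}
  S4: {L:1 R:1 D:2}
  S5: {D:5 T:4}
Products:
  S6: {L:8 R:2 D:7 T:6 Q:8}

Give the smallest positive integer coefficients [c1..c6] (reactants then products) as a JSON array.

Coefficients: [2, 6, 1, 4, 1, 3]

L: 2·8+6·0+1·4+4·1+1·0 = 24 | 3·8 = 24
R: 2·0+6·0+1·2+4·1+1·0 = 6 | 3·2 = 6
D: 2·4+6·0+1·0+4·2+1·5 = 21 | 3·7 = 21
T: 2·0+6·1+1·8+4·0+1·4 = 18 | 3·6 = 18
Q: 2·8+6·0+1·8+4·0+1·0 = 24 | 3·8 = 24
gcd(2,6,1,4,1,3) = 1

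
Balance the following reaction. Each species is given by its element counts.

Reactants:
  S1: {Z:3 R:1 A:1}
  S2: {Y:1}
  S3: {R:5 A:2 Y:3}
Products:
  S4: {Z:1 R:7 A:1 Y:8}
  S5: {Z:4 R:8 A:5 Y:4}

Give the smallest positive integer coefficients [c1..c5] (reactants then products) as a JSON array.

Coefficients: [3, 4, 4, 1, 2]

Z: 3·3+4·0+4·0 = 9 | 1·1+2·4 = 9
R: 3·1+4·0+4·5 = 23 | 1·7+2·8 = 23
A: 3·1+4·0+4·2 = 11 | 1·1+2·5 = 11
Y: 3·0+4·1+4·3 = 16 | 1·8+2·4 = 16
gcd(3,4,4,1,2) = 1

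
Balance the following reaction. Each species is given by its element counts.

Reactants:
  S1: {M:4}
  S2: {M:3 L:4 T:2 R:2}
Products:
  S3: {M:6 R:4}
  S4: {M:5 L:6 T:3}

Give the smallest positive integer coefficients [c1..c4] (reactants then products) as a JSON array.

M: 5·4+6·3 = 38 | 3·6+4·5 = 38
L: 5·0+6·4 = 24 | 3·0+4·6 = 24
T: 5·0+6·2 = 12 | 3·0+4·3 = 12
R: 5·0+6·2 = 12 | 3·4+4·0 = 12
gcd(5,6,3,4) = 1

Coefficients: [5, 6, 3, 4]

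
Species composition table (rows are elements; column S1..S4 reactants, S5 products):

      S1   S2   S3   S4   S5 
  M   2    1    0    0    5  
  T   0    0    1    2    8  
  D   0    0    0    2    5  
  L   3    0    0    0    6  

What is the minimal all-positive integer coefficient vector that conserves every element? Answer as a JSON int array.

M: 4·2+2·1+6·0+5·0 = 10 | 2·5 = 10
T: 4·0+2·0+6·1+5·2 = 16 | 2·8 = 16
D: 4·0+2·0+6·0+5·2 = 10 | 2·5 = 10
L: 4·3+2·0+6·0+5·0 = 12 | 2·6 = 12
gcd(4,2,6,5,2) = 1

Coefficients: [4, 2, 6, 5, 2]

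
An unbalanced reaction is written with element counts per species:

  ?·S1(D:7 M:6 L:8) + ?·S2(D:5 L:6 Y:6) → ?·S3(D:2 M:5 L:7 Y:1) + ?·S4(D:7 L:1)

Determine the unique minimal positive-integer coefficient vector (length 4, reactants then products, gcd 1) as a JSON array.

D: 5·7+1·5 = 40 | 6·2+4·7 = 40
M: 5·6+1·0 = 30 | 6·5+4·0 = 30
L: 5·8+1·6 = 46 | 6·7+4·1 = 46
Y: 5·0+1·6 = 6 | 6·1+4·0 = 6
gcd(5,1,6,4) = 1

Coefficients: [5, 1, 6, 4]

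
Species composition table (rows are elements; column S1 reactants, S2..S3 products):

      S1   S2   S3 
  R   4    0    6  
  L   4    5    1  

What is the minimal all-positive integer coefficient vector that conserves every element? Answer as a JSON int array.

R: 3·4 = 12 | 2·0+2·6 = 12
L: 3·4 = 12 | 2·5+2·1 = 12
gcd(3,2,2) = 1

Coefficients: [3, 2, 2]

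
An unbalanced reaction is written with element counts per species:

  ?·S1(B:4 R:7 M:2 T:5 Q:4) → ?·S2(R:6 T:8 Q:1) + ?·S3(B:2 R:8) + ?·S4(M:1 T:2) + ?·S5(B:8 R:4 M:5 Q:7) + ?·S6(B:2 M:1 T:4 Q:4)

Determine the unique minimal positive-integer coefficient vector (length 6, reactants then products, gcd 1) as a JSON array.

Coefficients: [6, 1, 4, 3, 1, 4]

B: 6·4 = 24 | 1·0+4·2+3·0+1·8+4·2 = 24
R: 6·7 = 42 | 1·6+4·8+3·0+1·4+4·0 = 42
M: 6·2 = 12 | 1·0+4·0+3·1+1·5+4·1 = 12
T: 6·5 = 30 | 1·8+4·0+3·2+1·0+4·4 = 30
Q: 6·4 = 24 | 1·1+4·0+3·0+1·7+4·4 = 24
gcd(6,1,4,3,1,4) = 1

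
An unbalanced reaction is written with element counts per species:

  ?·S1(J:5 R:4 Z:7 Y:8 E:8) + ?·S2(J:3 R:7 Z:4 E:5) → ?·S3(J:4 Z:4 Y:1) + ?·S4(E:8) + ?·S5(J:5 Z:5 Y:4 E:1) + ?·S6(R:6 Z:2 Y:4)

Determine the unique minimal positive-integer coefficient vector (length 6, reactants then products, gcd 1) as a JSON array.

J: 4·5+2·3 = 26 | 4·4+5·0+2·5+5·0 = 26
R: 4·4+2·7 = 30 | 4·0+5·0+2·0+5·6 = 30
Z: 4·7+2·4 = 36 | 4·4+5·0+2·5+5·2 = 36
Y: 4·8+2·0 = 32 | 4·1+5·0+2·4+5·4 = 32
E: 4·8+2·5 = 42 | 4·0+5·8+2·1+5·0 = 42
gcd(4,2,4,5,2,5) = 1

Coefficients: [4, 2, 4, 5, 2, 5]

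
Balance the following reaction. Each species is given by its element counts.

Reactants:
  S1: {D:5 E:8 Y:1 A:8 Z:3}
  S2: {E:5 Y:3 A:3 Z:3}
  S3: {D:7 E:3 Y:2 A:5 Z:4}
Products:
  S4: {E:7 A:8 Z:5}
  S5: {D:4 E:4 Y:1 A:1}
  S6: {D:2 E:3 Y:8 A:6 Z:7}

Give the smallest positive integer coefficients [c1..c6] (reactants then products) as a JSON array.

D: 2·5+5·0+2·7 = 24 | 3·0+5·4+2·2 = 24
E: 2·8+5·5+2·3 = 47 | 3·7+5·4+2·3 = 47
Y: 2·1+5·3+2·2 = 21 | 3·0+5·1+2·8 = 21
A: 2·8+5·3+2·5 = 41 | 3·8+5·1+2·6 = 41
Z: 2·3+5·3+2·4 = 29 | 3·5+5·0+2·7 = 29
gcd(2,5,2,3,5,2) = 1

Coefficients: [2, 5, 2, 3, 5, 2]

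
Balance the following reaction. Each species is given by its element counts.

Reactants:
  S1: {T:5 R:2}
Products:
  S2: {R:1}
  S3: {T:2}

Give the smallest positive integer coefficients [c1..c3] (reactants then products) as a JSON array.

T: 2·5 = 10 | 4·0+5·2 = 10
R: 2·2 = 4 | 4·1+5·0 = 4
gcd(2,4,5) = 1

Coefficients: [2, 4, 5]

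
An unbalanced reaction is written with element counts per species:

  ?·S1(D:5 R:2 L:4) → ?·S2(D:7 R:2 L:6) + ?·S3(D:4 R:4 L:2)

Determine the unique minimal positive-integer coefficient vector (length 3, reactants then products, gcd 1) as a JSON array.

Coefficients: [5, 3, 1]

D: 5·5 = 25 | 3·7+1·4 = 25
R: 5·2 = 10 | 3·2+1·4 = 10
L: 5·4 = 20 | 3·6+1·2 = 20
gcd(5,3,1) = 1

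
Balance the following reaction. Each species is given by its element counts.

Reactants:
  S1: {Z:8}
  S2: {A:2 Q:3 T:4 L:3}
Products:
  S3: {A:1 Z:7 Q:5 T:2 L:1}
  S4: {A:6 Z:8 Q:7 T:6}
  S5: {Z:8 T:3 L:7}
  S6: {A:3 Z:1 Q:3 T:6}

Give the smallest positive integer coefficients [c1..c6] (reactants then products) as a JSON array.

A: 4·0+5·2 = 10 | 1·1+1·6+2·0+1·3 = 10
Z: 4·8+5·0 = 32 | 1·7+1·8+2·8+1·1 = 32
Q: 4·0+5·3 = 15 | 1·5+1·7+2·0+1·3 = 15
T: 4·0+5·4 = 20 | 1·2+1·6+2·3+1·6 = 20
L: 4·0+5·3 = 15 | 1·1+1·0+2·7+1·0 = 15
gcd(4,5,1,1,2,1) = 1

Coefficients: [4, 5, 1, 1, 2, 1]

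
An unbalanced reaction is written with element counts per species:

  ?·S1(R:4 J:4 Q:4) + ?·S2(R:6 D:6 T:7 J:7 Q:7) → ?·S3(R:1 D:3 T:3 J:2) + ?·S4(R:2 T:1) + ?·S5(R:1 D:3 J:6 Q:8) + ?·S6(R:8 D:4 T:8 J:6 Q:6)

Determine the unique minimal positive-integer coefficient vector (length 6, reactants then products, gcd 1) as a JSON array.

R: 2·4+6·6 = 44 | 4·1+6·2+4·1+3·8 = 44
D: 2·0+6·6 = 36 | 4·3+6·0+4·3+3·4 = 36
T: 2·0+6·7 = 42 | 4·3+6·1+4·0+3·8 = 42
J: 2·4+6·7 = 50 | 4·2+6·0+4·6+3·6 = 50
Q: 2·4+6·7 = 50 | 4·0+6·0+4·8+3·6 = 50
gcd(2,6,4,6,4,3) = 1

Coefficients: [2, 6, 4, 6, 4, 3]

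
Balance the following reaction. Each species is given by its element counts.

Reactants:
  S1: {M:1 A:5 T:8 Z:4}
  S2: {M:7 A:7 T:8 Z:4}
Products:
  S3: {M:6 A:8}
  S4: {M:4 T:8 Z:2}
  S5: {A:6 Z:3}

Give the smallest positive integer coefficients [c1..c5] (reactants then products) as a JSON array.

Coefficients: [1, 5, 2, 6, 4]

M: 1·1+5·7 = 36 | 2·6+6·4+4·0 = 36
A: 1·5+5·7 = 40 | 2·8+6·0+4·6 = 40
T: 1·8+5·8 = 48 | 2·0+6·8+4·0 = 48
Z: 1·4+5·4 = 24 | 2·0+6·2+4·3 = 24
gcd(1,5,2,6,4) = 1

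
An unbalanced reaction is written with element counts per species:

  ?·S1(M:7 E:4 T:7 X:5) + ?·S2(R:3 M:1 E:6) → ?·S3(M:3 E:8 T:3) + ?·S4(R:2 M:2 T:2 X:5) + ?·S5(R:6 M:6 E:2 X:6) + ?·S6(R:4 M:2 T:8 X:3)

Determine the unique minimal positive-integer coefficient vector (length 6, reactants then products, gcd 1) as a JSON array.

R: 4·0+6·3 = 18 | 6·0+1·2+2·6+1·4 = 18
M: 4·7+6·1 = 34 | 6·3+1·2+2·6+1·2 = 34
E: 4·4+6·6 = 52 | 6·8+1·0+2·2+1·0 = 52
T: 4·7+6·0 = 28 | 6·3+1·2+2·0+1·8 = 28
X: 4·5+6·0 = 20 | 6·0+1·5+2·6+1·3 = 20
gcd(4,6,6,1,2,1) = 1

Coefficients: [4, 6, 6, 1, 2, 1]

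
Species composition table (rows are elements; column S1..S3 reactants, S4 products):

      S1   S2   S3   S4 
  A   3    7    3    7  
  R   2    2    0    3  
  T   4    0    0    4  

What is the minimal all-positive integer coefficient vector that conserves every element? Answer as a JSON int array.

Coefficients: [6, 3, 1, 6]

A: 6·3+3·7+1·3 = 42 | 6·7 = 42
R: 6·2+3·2+1·0 = 18 | 6·3 = 18
T: 6·4+3·0+1·0 = 24 | 6·4 = 24
gcd(6,3,1,6) = 1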